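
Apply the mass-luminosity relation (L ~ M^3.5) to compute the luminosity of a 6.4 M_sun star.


L/L_sun = (M/M_sun)^3.5 = 6.4^3.5 = 663.1777

663.1777 L_sun


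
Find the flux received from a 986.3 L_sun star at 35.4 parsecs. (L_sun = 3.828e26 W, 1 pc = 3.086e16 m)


F = L / (4*pi*d^2) = 3.776e+29 / (4*pi*(1.092e+18)^2) = 2.518e-08

2.518e-08 W/m^2


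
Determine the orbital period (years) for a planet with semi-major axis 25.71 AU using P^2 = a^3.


P = a^(3/2) = 25.71^1.5 = 130.3626

130.3626 years


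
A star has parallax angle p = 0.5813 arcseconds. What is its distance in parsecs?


d = 1/p = 1/0.5813 = 1.7203

1.7203 pc


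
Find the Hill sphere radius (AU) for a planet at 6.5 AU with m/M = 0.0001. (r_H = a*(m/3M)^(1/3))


r_H = a * (m/3M)^(1/3) = 6.5 * (0.0001/3)^(1/3) = 0.2092

0.2092 AU


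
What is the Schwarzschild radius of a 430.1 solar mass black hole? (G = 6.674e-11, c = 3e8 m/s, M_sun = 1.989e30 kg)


M = 430.1 * 1.989e30 kg = 8.554689e+32 kg. rs = 2GM/c^2 = 2 * 6.674e-11 * 8.554689e+32 / (3e8)^2 = 1.269e+06

1.269e+06 m


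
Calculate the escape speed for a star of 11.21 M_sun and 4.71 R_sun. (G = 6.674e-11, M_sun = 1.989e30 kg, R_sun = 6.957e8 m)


M = 11.21 * 1.989e30 kg = 2.229669e+31 kg; R = 4.71 * 6.957e8 m = 3.276747e+09 m. v_esc = sqrt(2GM/R) = sqrt(2 * 6.674e-11 * 2.229669e+31 / 3.276747e+09) = 953030.592

953030.592 m/s


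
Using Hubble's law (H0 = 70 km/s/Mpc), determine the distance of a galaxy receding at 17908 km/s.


d = v / H0 = 17908 / 70 = 255.8286

255.8286 Mpc


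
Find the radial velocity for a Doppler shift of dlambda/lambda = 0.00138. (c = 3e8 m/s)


v = (dlambda/lambda) * c = 0.00138 * 3e8 = 414000.0

414000.0 m/s


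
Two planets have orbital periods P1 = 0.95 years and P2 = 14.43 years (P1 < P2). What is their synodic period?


1/P_syn = |1/P1 - 1/P2| = |1/0.95 - 1/14.43| => P_syn = 1.017

1.017 years


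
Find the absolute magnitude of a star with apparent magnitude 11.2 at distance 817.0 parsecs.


M = m - 5*log10(d) + 5 = 11.2 - 5*log10(817.0) + 5 = 1.6389

1.6389


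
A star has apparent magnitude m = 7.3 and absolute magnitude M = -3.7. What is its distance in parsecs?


d = 10^((m - M + 5)/5) = 10^((7.3 - -3.7 + 5)/5) = 1584.8932

1584.8932 pc


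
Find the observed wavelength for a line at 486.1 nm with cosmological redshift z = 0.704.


lam_obs = lam_emit * (1 + z) = 486.1 * (1 + 0.704) = 828.3144

828.3144 nm


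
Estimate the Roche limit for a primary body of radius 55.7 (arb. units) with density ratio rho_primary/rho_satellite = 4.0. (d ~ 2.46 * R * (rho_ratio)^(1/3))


d_Roche = 2.46 * 55.7 * 4.0^(1/3) = 217.5089

217.5089


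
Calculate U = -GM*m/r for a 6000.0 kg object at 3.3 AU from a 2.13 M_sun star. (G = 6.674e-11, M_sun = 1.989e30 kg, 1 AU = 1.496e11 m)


M = 2.13 * 1.989e30 kg = 4.23657e+30 kg; r = 3.3 AU * 1.496e11 m/AU = 4.9368e+11 m. U = -GM*m/r = -(6.674e-11 * 4.23657e+30 * 6000.0) / 4.9368e+11 = -3.436e+12

-3.436e+12 J


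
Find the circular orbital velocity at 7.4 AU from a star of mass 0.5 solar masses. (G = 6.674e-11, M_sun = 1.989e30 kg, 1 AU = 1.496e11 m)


v = sqrt(GM/r) = sqrt(6.674e-11 * 9.945e+29 / 1.107e+12) = 7743.0816

7743.0816 m/s


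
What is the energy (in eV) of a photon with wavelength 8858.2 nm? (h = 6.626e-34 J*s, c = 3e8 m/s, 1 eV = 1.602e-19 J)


E = hc/lambda = 6.626e-34 * 3e8 / 8.858e-06 = 2.244e-20 J = 0.1401 eV

0.1401 eV


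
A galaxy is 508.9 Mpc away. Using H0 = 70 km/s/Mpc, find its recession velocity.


v = H0 * d = 70 * 508.9 = 35623.0

35623.0 km/s


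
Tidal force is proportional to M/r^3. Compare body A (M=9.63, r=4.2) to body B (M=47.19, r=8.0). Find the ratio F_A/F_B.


Ratio = (M1/r1^3) / (M2/r2^3) = (9.63/4.2^3) / (47.19/8.0^3) = 1.4103

1.4103


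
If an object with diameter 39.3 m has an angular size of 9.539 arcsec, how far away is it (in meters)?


D = size / theta_rad, theta_rad = 9.539 * pi/(180*3600) = 4.625e-05, D = 849796.2979

849796.2979 m


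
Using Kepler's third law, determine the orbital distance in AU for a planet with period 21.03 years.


a = P^(2/3) = 21.03^(2/3) = 7.6189

7.6189 AU


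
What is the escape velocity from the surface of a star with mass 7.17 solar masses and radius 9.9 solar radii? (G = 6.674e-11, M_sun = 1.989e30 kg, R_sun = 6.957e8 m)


M = 7.17 * 1.989e30 kg = 1.426113e+31 kg; R = 9.9 * 6.957e8 m = 6.88743e+09 m. v_esc = sqrt(2GM/R) = sqrt(2 * 6.674e-11 * 1.426113e+31 / 6.88743e+09) = 525722.3849

525722.3849 m/s


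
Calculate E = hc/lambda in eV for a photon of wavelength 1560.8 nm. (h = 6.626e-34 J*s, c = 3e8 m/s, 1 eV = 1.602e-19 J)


E = hc/lambda = 6.626e-34 * 3e8 / 1.561e-06 = 1.274e-19 J = 0.795 eV

0.795 eV


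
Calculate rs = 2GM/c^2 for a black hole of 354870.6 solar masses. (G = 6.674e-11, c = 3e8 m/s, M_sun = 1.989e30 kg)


M = 354870.6 * 1.989e30 kg = 7.058376234e+35 kg. rs = 2GM/c^2 = 2 * 6.674e-11 * 7.058376234e+35 / (3e8)^2 = 1.047e+09

1.047e+09 m


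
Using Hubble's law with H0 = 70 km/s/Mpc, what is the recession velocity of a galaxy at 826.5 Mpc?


v = H0 * d = 70 * 826.5 = 57855.0

57855.0 km/s


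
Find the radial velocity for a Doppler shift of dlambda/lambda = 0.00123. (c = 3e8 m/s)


v = (dlambda/lambda) * c = 0.00123 * 3e8 = 369000.0

369000.0 m/s


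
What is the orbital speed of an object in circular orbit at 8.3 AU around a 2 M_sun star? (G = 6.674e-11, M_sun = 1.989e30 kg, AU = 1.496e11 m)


v = sqrt(GM/r) = sqrt(6.674e-11 * 3.978e+30 / 1.242e+12) = 14622.4669

14622.4669 m/s


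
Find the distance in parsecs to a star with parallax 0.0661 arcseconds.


d = 1/p = 1/0.0661 = 15.1286

15.1286 pc


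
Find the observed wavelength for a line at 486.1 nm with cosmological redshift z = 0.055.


lam_obs = lam_emit * (1 + z) = 486.1 * (1 + 0.055) = 512.8355

512.8355 nm


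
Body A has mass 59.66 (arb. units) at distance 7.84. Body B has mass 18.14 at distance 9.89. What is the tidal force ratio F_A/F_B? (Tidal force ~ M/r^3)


Ratio = (M1/r1^3) / (M2/r2^3) = (59.66/7.84^3) / (18.14/9.89^3) = 6.6022

6.6022


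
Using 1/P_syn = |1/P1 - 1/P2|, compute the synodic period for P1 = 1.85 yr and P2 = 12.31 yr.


1/P_syn = |1/P1 - 1/P2| = |1/1.85 - 1/12.31| => P_syn = 2.1772

2.1772 years


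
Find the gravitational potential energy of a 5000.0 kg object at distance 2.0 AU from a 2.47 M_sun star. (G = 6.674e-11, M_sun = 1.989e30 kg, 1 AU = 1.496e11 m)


M = 2.47 * 1.989e30 kg = 4.91283e+30 kg; r = 2.0 AU * 1.496e11 m/AU = 2.992e+11 m. U = -GM*m/r = -(6.674e-11 * 4.91283e+30 * 5000.0) / 2.992e+11 = -5.479e+12

-5.479e+12 J


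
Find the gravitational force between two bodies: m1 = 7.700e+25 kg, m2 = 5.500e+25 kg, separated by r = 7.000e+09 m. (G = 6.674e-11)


F = G*m1*m2/r^2 = 6.674e-11 * 7.700e+25 * 5.500e+25 / (7.000e+09)^2 = 6.674e-11 * 4.235e+51 / 4.900e+19 = 5.768e+21

5.768e+21 N


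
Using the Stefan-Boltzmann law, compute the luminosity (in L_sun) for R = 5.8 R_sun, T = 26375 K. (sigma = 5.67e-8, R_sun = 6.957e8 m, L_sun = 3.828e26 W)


R = 5.8 * 6.957e8 m = 4.03506e+09 m. L = 4*pi*R^2*sigma*T^4 = 4*pi*(4.03506e+09)^2 * 5.67e-8 * 26375^4 = 5.613875668e+30 W. L/L_sun = 5.613875668e+30 / 3.828e26 = 14665.2969

14665.2969 L_sun


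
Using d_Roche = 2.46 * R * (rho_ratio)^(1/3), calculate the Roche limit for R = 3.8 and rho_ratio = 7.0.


d_Roche = 2.46 * 3.8 * 7.0^(1/3) = 17.8821

17.8821


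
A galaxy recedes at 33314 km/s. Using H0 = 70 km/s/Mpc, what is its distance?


d = v / H0 = 33314 / 70 = 475.9143

475.9143 Mpc


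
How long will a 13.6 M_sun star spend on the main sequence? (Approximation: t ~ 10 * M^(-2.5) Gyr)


t = 10 * M^(-2.5) = 10 * 13.6^(-2.5) = 0.0147

0.0147 Gyr


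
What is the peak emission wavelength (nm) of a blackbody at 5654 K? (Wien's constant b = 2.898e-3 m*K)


lam_max = b / T = 2.898e-3 / 5654 = 5.126e-07 m = 512.5575 nm

512.5575 nm


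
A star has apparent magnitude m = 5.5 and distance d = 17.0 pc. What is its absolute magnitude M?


M = m - 5*log10(d) + 5 = 5.5 - 5*log10(17.0) + 5 = 4.3478

4.3478


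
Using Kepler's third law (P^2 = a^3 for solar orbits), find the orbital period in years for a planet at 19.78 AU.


P = a^(3/2) = 19.78^1.5 = 87.971

87.971 years


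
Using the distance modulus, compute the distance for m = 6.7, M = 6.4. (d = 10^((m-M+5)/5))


d = 10^((m - M + 5)/5) = 10^((6.7 - 6.4 + 5)/5) = 11.4815

11.4815 pc


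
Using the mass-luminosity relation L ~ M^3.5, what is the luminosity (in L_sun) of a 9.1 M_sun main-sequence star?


L/L_sun = (M/M_sun)^3.5 = 9.1^3.5 = 2273.2378

2273.2378 L_sun


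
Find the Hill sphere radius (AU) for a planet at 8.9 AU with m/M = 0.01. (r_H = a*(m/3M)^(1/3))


r_H = a * (m/3M)^(1/3) = 8.9 * (0.01/3)^(1/3) = 1.3295

1.3295 AU


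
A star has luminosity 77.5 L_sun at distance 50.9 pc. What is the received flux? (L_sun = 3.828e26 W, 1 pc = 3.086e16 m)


F = L / (4*pi*d^2) = 2.967e+28 / (4*pi*(1.571e+18)^2) = 9.568e-10

9.568e-10 W/m^2


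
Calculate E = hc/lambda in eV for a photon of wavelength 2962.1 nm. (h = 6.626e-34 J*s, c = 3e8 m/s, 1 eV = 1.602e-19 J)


E = hc/lambda = 6.626e-34 * 3e8 / 2.962e-06 = 6.711e-20 J = 0.4189 eV

0.4189 eV


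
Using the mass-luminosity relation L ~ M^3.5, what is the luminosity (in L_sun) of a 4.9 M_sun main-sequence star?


L/L_sun = (M/M_sun)^3.5 = 4.9^3.5 = 260.4272

260.4272 L_sun


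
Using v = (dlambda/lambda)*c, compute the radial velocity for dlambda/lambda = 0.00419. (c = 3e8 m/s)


v = (dlambda/lambda) * c = 0.00419 * 3e8 = 1.257e+06

1.257e+06 m/s


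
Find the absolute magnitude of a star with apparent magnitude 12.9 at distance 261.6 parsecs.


M = m - 5*log10(d) + 5 = 12.9 - 5*log10(261.6) + 5 = 5.8118

5.8118


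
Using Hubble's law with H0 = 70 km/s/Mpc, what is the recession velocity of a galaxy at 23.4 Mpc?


v = H0 * d = 70 * 23.4 = 1638.0

1638.0 km/s


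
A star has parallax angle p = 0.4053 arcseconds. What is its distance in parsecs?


d = 1/p = 1/0.4053 = 2.4673

2.4673 pc


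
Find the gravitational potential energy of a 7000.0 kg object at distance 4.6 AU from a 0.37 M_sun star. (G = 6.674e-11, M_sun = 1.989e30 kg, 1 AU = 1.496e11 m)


M = 0.37 * 1.989e30 kg = 7.3593e+29 kg; r = 4.6 AU * 1.496e11 m/AU = 6.8816e+11 m. U = -GM*m/r = -(6.674e-11 * 7.3593e+29 * 7000.0) / 6.8816e+11 = -4.996e+11

-4.996e+11 J


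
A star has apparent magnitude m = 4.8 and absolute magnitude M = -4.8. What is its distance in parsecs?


d = 10^((m - M + 5)/5) = 10^((4.8 - -4.8 + 5)/5) = 831.7638

831.7638 pc


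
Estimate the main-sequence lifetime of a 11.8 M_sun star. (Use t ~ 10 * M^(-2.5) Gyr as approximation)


t = 10 * M^(-2.5) = 10 * 11.8^(-2.5) = 0.0209

0.0209 Gyr


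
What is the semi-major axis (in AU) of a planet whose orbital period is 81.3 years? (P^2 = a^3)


a = P^(2/3) = 81.3^(2/3) = 18.767

18.767 AU


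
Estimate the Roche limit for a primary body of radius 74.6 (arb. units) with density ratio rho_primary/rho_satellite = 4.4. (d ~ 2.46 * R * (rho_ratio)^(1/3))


d_Roche = 2.46 * 74.6 * 4.4^(1/3) = 300.7171

300.7171


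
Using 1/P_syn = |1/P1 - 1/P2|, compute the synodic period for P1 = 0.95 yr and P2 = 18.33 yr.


1/P_syn = |1/P1 - 1/P2| = |1/0.95 - 1/18.33| => P_syn = 1.0019

1.0019 years


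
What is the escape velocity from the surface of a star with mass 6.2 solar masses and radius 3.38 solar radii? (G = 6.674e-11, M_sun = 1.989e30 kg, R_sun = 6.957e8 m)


M = 6.2 * 1.989e30 kg = 1.23318e+31 kg; R = 3.38 * 6.957e8 m = 2.351466e+09 m. v_esc = sqrt(2GM/R) = sqrt(2 * 6.674e-11 * 1.23318e+31 / 2.351466e+09) = 836665.7356

836665.7356 m/s


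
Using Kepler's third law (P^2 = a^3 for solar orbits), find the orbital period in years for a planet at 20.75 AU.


P = a^(3/2) = 20.75^1.5 = 94.5207

94.5207 years


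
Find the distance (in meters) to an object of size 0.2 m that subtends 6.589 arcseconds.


D = size / theta_rad, theta_rad = 6.589 * pi/(180*3600) = 3.194e-05, D = 6260.8835

6260.8835 m


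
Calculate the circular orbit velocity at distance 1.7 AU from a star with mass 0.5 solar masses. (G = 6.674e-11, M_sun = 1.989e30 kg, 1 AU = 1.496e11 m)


v = sqrt(GM/r) = sqrt(6.674e-11 * 9.945e+29 / 2.543e+11) = 16154.9358

16154.9358 m/s


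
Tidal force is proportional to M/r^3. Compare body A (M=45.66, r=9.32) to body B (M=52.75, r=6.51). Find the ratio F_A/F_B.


Ratio = (M1/r1^3) / (M2/r2^3) = (45.66/9.32^3) / (52.75/6.51^3) = 0.295

0.295


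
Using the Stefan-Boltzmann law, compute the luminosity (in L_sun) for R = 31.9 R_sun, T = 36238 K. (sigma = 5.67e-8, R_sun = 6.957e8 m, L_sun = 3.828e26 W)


R = 31.9 * 6.957e8 m = 2.219283e+10 m. L = 4*pi*R^2*sigma*T^4 = 4*pi*(2.219283e+10)^2 * 5.67e-8 * 36238^4 = 6.051669173e+32 W. L/L_sun = 6.051669173e+32 / 3.828e26 = 1.581e+06

1.581e+06 L_sun


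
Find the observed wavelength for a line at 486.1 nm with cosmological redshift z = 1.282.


lam_obs = lam_emit * (1 + z) = 486.1 * (1 + 1.282) = 1109.2802

1109.2802 nm


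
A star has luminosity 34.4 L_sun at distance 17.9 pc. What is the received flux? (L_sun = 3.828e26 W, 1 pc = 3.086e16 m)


F = L / (4*pi*d^2) = 1.317e+28 / (4*pi*(5.524e+17)^2) = 3.434e-09

3.434e-09 W/m^2


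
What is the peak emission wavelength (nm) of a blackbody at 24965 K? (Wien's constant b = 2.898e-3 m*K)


lam_max = b / T = 2.898e-3 / 24965 = 1.161e-07 m = 116.0825 nm

116.0825 nm


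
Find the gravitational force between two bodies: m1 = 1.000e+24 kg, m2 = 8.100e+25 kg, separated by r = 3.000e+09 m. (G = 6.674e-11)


F = G*m1*m2/r^2 = 6.674e-11 * 1.000e+24 * 8.100e+25 / (3.000e+09)^2 = 6.674e-11 * 8.100e+49 / 9.000e+18 = 6.007e+20

6.007e+20 N


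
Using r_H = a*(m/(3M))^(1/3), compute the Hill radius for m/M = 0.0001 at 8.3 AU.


r_H = a * (m/3M)^(1/3) = 8.3 * (0.0001/3)^(1/3) = 0.2671

0.2671 AU


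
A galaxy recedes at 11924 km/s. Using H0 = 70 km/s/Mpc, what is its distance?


d = v / H0 = 11924 / 70 = 170.3429

170.3429 Mpc


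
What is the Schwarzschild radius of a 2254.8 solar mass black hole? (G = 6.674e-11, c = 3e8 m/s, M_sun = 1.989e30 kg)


M = 2254.8 * 1.989e30 kg = 4.4847972e+33 kg. rs = 2GM/c^2 = 2 * 6.674e-11 * 4.4847972e+33 / (3e8)^2 = 6.651e+06

6.651e+06 m


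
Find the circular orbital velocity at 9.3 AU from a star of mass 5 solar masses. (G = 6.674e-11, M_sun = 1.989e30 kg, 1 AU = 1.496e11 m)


v = sqrt(GM/r) = sqrt(6.674e-11 * 9.945e+30 / 1.391e+12) = 21841.7898

21841.7898 m/s


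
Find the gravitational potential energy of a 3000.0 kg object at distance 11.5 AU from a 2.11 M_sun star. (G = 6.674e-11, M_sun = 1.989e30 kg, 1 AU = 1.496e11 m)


M = 2.11 * 1.989e30 kg = 4.19679e+30 kg; r = 11.5 AU * 1.496e11 m/AU = 1.7204e+12 m. U = -GM*m/r = -(6.674e-11 * 4.19679e+30 * 3000.0) / 1.7204e+12 = -4.884e+11

-4.884e+11 J


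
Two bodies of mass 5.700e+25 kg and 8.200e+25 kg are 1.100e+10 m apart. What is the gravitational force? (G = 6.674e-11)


F = G*m1*m2/r^2 = 6.674e-11 * 5.700e+25 * 8.200e+25 / (1.100e+10)^2 = 6.674e-11 * 4.674e+51 / 1.210e+20 = 2.578e+21

2.578e+21 N


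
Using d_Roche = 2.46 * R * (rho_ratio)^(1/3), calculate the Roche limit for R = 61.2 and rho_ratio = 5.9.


d_Roche = 2.46 * 61.2 * 5.9^(1/3) = 272.0428

272.0428


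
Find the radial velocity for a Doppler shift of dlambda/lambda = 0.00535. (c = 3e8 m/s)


v = (dlambda/lambda) * c = 0.00535 * 3e8 = 1.605e+06

1.605e+06 m/s


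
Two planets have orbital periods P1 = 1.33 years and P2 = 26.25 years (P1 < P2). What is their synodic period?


1/P_syn = |1/P1 - 1/P2| = |1/1.33 - 1/26.25| => P_syn = 1.401

1.401 years


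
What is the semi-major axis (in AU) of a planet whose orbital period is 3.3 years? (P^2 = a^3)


a = P^(2/3) = 3.3^(2/3) = 2.2165

2.2165 AU


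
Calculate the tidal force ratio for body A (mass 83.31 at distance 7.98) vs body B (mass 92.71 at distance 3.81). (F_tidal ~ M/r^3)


Ratio = (M1/r1^3) / (M2/r2^3) = (83.31/7.98^3) / (92.71/3.81^3) = 0.0978

0.0978


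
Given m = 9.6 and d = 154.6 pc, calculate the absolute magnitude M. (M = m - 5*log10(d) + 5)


M = m - 5*log10(d) + 5 = 9.6 - 5*log10(154.6) + 5 = 3.654

3.654


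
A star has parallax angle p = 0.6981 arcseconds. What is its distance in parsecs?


d = 1/p = 1/0.6981 = 1.4325

1.4325 pc


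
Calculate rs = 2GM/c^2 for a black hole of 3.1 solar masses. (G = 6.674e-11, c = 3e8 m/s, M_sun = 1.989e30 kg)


M = 3.1 * 1.989e30 kg = 6.1659e+30 kg. rs = 2GM/c^2 = 2 * 6.674e-11 * 6.1659e+30 / (3e8)^2 = 9144.7148

9144.7148 m


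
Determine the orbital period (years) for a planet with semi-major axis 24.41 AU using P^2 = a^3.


P = a^(3/2) = 24.41^1.5 = 120.6012

120.6012 years


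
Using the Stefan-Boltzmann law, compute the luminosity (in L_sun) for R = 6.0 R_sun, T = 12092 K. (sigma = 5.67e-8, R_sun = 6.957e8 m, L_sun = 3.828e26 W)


R = 6.0 * 6.957e8 m = 4.1742e+09 m. L = 4*pi*R^2*sigma*T^4 = 4*pi*(4.1742e+09)^2 * 5.67e-8 * 12092^4 = 2.654189852e+29 W. L/L_sun = 2.654189852e+29 / 3.828e26 = 693.362

693.362 L_sun


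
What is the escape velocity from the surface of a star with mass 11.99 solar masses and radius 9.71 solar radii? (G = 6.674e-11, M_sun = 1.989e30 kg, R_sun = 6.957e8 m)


M = 11.99 * 1.989e30 kg = 2.384811e+31 kg; R = 9.71 * 6.957e8 m = 6.755247e+09 m. v_esc = sqrt(2GM/R) = sqrt(2 * 6.674e-11 * 2.384811e+31 / 6.755247e+09) = 686458.7821

686458.7821 m/s


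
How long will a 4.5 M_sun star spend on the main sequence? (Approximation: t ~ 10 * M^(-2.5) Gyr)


t = 10 * M^(-2.5) = 10 * 4.5^(-2.5) = 0.2328

0.2328 Gyr


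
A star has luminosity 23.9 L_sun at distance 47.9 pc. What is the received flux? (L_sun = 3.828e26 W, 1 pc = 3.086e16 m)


F = L / (4*pi*d^2) = 9.149e+27 / (4*pi*(1.478e+18)^2) = 3.332e-10

3.332e-10 W/m^2


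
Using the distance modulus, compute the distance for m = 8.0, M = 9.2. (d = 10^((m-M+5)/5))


d = 10^((m - M + 5)/5) = 10^((8.0 - 9.2 + 5)/5) = 5.7544

5.7544 pc


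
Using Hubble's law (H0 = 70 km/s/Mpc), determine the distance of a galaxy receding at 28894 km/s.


d = v / H0 = 28894 / 70 = 412.7714

412.7714 Mpc


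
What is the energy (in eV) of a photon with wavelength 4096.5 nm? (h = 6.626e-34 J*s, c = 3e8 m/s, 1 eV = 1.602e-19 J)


E = hc/lambda = 6.626e-34 * 3e8 / 4.097e-06 = 4.852e-20 J = 0.3029 eV

0.3029 eV


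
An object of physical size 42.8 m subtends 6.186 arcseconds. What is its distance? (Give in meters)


D = size / theta_rad, theta_rad = 6.186 * pi/(180*3600) = 2.999e-05, D = 1.427e+06

1.427e+06 m


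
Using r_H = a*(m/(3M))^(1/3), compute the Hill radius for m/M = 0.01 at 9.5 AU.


r_H = a * (m/3M)^(1/3) = 9.5 * (0.01/3)^(1/3) = 1.4191

1.4191 AU


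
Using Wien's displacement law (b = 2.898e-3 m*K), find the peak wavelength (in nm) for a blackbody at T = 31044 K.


lam_max = b / T = 2.898e-3 / 31044 = 9.335e-08 m = 93.3514 nm

93.3514 nm


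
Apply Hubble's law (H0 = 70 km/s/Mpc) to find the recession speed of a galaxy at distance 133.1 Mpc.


v = H0 * d = 70 * 133.1 = 9317.0

9317.0 km/s


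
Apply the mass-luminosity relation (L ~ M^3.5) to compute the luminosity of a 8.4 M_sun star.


L/L_sun = (M/M_sun)^3.5 = 8.4^3.5 = 1717.8194

1717.8194 L_sun


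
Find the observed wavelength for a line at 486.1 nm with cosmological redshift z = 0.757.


lam_obs = lam_emit * (1 + z) = 486.1 * (1 + 0.757) = 854.0777

854.0777 nm


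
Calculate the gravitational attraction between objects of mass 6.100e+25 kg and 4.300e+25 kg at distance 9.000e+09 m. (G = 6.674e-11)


F = G*m1*m2/r^2 = 6.674e-11 * 6.100e+25 * 4.300e+25 / (9.000e+09)^2 = 6.674e-11 * 2.623e+51 / 8.100e+19 = 2.161e+21

2.161e+21 N


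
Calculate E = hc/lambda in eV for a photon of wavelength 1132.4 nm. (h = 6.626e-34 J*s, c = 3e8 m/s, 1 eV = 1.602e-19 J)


E = hc/lambda = 6.626e-34 * 3e8 / 1.132e-06 = 1.755e-19 J = 1.0957 eV

1.0957 eV


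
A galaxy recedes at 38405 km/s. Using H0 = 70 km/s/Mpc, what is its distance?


d = v / H0 = 38405 / 70 = 548.6429

548.6429 Mpc


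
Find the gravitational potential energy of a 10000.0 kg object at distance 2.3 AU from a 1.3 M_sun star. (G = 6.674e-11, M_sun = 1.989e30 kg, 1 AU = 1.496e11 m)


M = 1.3 * 1.989e30 kg = 2.5857e+30 kg; r = 2.3 AU * 1.496e11 m/AU = 3.4408e+11 m. U = -GM*m/r = -(6.674e-11 * 2.5857e+30 * 10000.0) / 3.4408e+11 = -5.015e+12

-5.015e+12 J


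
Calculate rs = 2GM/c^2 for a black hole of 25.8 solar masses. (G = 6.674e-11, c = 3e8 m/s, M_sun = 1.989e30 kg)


M = 25.8 * 1.989e30 kg = 5.13162e+31 kg. rs = 2GM/c^2 = 2 * 6.674e-11 * 5.13162e+31 / (3e8)^2 = 76107.6264

76107.6264 m


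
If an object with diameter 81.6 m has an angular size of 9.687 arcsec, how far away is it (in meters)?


D = size / theta_rad, theta_rad = 9.687 * pi/(180*3600) = 4.696e-05, D = 1.738e+06

1.738e+06 m


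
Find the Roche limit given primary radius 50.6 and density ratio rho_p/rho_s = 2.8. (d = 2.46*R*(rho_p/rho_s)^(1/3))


d_Roche = 2.46 * 50.6 * 2.8^(1/3) = 175.4439

175.4439


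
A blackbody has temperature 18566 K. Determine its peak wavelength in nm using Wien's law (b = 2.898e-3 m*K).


lam_max = b / T = 2.898e-3 / 18566 = 1.561e-07 m = 156.0918 nm

156.0918 nm


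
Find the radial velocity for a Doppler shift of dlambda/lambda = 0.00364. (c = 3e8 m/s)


v = (dlambda/lambda) * c = 0.00364 * 3e8 = 1.092e+06

1.092e+06 m/s


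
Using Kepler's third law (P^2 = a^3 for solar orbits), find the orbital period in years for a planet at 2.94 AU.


P = a^(3/2) = 2.94^1.5 = 5.041

5.041 years


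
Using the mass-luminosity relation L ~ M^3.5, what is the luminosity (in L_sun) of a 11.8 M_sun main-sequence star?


L/L_sun = (M/M_sun)^3.5 = 11.8^3.5 = 5644.0003

5644.0003 L_sun


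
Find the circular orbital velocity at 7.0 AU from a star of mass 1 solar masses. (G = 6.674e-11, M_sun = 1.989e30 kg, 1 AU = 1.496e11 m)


v = sqrt(GM/r) = sqrt(6.674e-11 * 1.989e+30 / 1.047e+12) = 11258.8926

11258.8926 m/s


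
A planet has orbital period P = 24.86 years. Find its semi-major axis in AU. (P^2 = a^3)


a = P^(2/3) = 24.86^(2/3) = 8.5179

8.5179 AU


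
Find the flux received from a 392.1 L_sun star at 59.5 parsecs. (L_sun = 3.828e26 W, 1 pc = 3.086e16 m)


F = L / (4*pi*d^2) = 1.501e+29 / (4*pi*(1.836e+18)^2) = 3.543e-09

3.543e-09 W/m^2


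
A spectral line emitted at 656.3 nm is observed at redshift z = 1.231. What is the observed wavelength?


lam_obs = lam_emit * (1 + z) = 656.3 * (1 + 1.231) = 1464.2053

1464.2053 nm


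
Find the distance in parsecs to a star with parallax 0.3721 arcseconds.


d = 1/p = 1/0.3721 = 2.6874

2.6874 pc


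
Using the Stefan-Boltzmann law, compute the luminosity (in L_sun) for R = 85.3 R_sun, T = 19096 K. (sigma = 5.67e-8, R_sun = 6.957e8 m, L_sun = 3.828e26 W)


R = 85.3 * 6.957e8 m = 5.934321e+10 m. L = 4*pi*R^2*sigma*T^4 = 4*pi*(5.934321e+10)^2 * 5.67e-8 * 19096^4 = 3.336603615e+32 W. L/L_sun = 3.336603615e+32 / 3.828e26 = 871631.0383

871631.0383 L_sun


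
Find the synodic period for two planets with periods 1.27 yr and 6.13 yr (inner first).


1/P_syn = |1/P1 - 1/P2| = |1/1.27 - 1/6.13| => P_syn = 1.6019

1.6019 years


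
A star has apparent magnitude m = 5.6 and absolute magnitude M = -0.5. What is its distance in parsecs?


d = 10^((m - M + 5)/5) = 10^((5.6 - -0.5 + 5)/5) = 165.9587

165.9587 pc


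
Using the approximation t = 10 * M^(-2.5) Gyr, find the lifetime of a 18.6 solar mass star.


t = 10 * M^(-2.5) = 10 * 18.6^(-2.5) = 0.0067

0.0067 Gyr


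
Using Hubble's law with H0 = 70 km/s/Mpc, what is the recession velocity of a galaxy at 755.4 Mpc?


v = H0 * d = 70 * 755.4 = 52878.0

52878.0 km/s


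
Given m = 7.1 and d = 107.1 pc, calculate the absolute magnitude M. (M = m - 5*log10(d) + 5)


M = m - 5*log10(d) + 5 = 7.1 - 5*log10(107.1) + 5 = 1.9511

1.9511


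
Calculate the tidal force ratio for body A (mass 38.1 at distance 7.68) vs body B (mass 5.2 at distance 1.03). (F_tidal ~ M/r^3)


Ratio = (M1/r1^3) / (M2/r2^3) = (38.1/7.68^3) / (5.2/1.03^3) = 0.0177

0.0177


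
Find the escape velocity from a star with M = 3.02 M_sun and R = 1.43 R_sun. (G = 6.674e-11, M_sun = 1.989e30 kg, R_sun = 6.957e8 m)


M = 3.02 * 1.989e30 kg = 6.00678e+30 kg; R = 1.43 * 6.957e8 m = 9.94851e+08 m. v_esc = sqrt(2GM/R) = sqrt(2 * 6.674e-11 * 6.00678e+30 / 9.94851e+08) = 897738.6883

897738.6883 m/s


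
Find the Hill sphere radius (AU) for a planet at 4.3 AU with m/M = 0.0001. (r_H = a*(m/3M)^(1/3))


r_H = a * (m/3M)^(1/3) = 4.3 * (0.0001/3)^(1/3) = 0.1384

0.1384 AU


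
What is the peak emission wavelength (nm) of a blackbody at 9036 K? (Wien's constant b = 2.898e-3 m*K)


lam_max = b / T = 2.898e-3 / 9036 = 3.207e-07 m = 320.7171 nm

320.7171 nm


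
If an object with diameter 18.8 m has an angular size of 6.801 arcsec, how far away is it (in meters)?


D = size / theta_rad, theta_rad = 6.801 * pi/(180*3600) = 3.297e-05, D = 570177.6735

570177.6735 m


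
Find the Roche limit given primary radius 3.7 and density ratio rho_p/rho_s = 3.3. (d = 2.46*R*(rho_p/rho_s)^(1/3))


d_Roche = 2.46 * 3.7 * 3.3^(1/3) = 13.5511

13.5511


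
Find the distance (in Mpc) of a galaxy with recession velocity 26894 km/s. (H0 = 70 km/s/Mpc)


d = v / H0 = 26894 / 70 = 384.2

384.2 Mpc


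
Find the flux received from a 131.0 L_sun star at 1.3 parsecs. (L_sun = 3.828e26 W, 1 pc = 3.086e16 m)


F = L / (4*pi*d^2) = 5.015e+28 / (4*pi*(4.012e+16)^2) = 2.479e-06

2.479e-06 W/m^2


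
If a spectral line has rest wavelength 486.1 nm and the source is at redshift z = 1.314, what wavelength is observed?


lam_obs = lam_emit * (1 + z) = 486.1 * (1 + 1.314) = 1124.8354

1124.8354 nm


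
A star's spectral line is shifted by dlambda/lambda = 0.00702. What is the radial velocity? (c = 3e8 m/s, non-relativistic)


v = (dlambda/lambda) * c = 0.00702 * 3e8 = 2.106e+06

2.106e+06 m/s


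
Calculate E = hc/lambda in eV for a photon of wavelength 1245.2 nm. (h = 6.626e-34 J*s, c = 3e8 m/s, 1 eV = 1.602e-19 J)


E = hc/lambda = 6.626e-34 * 3e8 / 1.245e-06 = 1.596e-19 J = 0.9965 eV

0.9965 eV


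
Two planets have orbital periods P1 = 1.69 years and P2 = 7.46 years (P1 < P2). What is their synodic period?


1/P_syn = |1/P1 - 1/P2| = |1/1.69 - 1/7.46| => P_syn = 2.185

2.185 years


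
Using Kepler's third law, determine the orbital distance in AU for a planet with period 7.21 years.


a = P^(2/3) = 7.21^(2/3) = 3.7321

3.7321 AU


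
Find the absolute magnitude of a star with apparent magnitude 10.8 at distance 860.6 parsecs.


M = m - 5*log10(d) + 5 = 10.8 - 5*log10(860.6) + 5 = 1.126

1.126


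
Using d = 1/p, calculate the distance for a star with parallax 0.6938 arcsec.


d = 1/p = 1/0.6938 = 1.4413

1.4413 pc


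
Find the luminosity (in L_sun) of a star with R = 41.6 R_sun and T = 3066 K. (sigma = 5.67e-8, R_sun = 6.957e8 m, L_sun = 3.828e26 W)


R = 41.6 * 6.957e8 m = 2.894112e+10 m. L = 4*pi*R^2*sigma*T^4 = 4*pi*(2.894112e+10)^2 * 5.67e-8 * 3066^4 = 5.273660803e+28 W. L/L_sun = 5.273660803e+28 / 3.828e26 = 137.7654

137.7654 L_sun


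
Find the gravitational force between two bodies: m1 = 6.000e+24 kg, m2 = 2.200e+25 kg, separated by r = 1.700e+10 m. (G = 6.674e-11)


F = G*m1*m2/r^2 = 6.674e-11 * 6.000e+24 * 2.200e+25 / (1.700e+10)^2 = 6.674e-11 * 1.320e+50 / 2.890e+20 = 3.048e+19

3.048e+19 N


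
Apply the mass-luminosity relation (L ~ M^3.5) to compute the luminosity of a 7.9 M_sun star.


L/L_sun = (M/M_sun)^3.5 = 7.9^3.5 = 1385.7817

1385.7817 L_sun


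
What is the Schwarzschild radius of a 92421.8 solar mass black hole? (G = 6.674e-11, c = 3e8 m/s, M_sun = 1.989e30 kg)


M = 92421.8 * 1.989e30 kg = 1.838269602e+35 kg. rs = 2GM/c^2 = 2 * 6.674e-11 * 1.838269602e+35 / (3e8)^2 = 2.726e+08

2.726e+08 m


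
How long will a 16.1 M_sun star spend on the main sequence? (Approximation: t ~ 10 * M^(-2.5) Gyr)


t = 10 * M^(-2.5) = 10 * 16.1^(-2.5) = 0.0096

0.0096 Gyr


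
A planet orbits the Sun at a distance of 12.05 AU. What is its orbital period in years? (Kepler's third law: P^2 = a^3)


P = a^(3/2) = 12.05^1.5 = 41.8293

41.8293 years


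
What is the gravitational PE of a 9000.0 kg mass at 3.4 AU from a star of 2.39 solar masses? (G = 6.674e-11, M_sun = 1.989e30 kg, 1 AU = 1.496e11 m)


M = 2.39 * 1.989e30 kg = 4.75371e+30 kg; r = 3.4 AU * 1.496e11 m/AU = 5.0864e+11 m. U = -GM*m/r = -(6.674e-11 * 4.75371e+30 * 9000.0) / 5.0864e+11 = -5.614e+12

-5.614e+12 J


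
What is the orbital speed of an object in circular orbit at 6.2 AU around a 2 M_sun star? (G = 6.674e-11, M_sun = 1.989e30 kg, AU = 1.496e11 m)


v = sqrt(GM/r) = sqrt(6.674e-11 * 3.978e+30 / 9.275e+11) = 16918.5777

16918.5777 m/s


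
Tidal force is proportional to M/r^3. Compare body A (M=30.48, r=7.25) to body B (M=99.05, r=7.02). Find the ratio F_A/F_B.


Ratio = (M1/r1^3) / (M2/r2^3) = (30.48/7.25^3) / (99.05/7.02^3) = 0.2794

0.2794


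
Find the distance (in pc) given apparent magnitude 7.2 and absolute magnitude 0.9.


d = 10^((m - M + 5)/5) = 10^((7.2 - 0.9 + 5)/5) = 181.9701

181.9701 pc


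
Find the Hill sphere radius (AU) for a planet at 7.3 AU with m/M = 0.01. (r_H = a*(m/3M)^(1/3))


r_H = a * (m/3M)^(1/3) = 7.3 * (0.01/3)^(1/3) = 1.0905

1.0905 AU


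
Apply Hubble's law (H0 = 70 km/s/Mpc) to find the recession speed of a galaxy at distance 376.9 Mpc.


v = H0 * d = 70 * 376.9 = 26383.0

26383.0 km/s


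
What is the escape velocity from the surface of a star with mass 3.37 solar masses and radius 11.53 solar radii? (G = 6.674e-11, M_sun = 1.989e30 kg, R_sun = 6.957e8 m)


M = 3.37 * 1.989e30 kg = 6.70293e+30 kg; R = 11.53 * 6.957e8 m = 8.021421e+09 m. v_esc = sqrt(2GM/R) = sqrt(2 * 6.674e-11 * 6.70293e+30 / 8.021421e+09) = 333975.6361

333975.6361 m/s


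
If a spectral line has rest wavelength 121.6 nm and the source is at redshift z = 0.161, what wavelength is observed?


lam_obs = lam_emit * (1 + z) = 121.6 * (1 + 0.161) = 141.1776

141.1776 nm


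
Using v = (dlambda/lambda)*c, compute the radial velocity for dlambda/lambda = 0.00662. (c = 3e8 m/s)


v = (dlambda/lambda) * c = 0.00662 * 3e8 = 1.986e+06

1.986e+06 m/s


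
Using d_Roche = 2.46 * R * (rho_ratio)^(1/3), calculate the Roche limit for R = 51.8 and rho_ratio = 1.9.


d_Roche = 2.46 * 51.8 * 1.9^(1/3) = 157.8275

157.8275


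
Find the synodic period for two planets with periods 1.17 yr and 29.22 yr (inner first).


1/P_syn = |1/P1 - 1/P2| = |1/1.17 - 1/29.22| => P_syn = 1.2188

1.2188 years


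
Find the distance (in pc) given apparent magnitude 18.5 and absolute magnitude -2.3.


d = 10^((m - M + 5)/5) = 10^((18.5 - -2.3 + 5)/5) = 144543.9771

144543.9771 pc


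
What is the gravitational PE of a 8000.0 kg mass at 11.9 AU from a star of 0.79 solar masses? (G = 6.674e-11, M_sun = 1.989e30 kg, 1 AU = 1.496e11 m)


M = 0.79 * 1.989e30 kg = 1.57131e+30 kg; r = 11.9 AU * 1.496e11 m/AU = 1.78024e+12 m. U = -GM*m/r = -(6.674e-11 * 1.57131e+30 * 8000.0) / 1.78024e+12 = -4.713e+11

-4.713e+11 J


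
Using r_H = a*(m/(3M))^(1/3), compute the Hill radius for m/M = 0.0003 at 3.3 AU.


r_H = a * (m/3M)^(1/3) = 3.3 * (0.0003/3)^(1/3) = 0.1532

0.1532 AU


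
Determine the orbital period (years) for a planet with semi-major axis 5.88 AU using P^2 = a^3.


P = a^(3/2) = 5.88^1.5 = 14.2582

14.2582 years


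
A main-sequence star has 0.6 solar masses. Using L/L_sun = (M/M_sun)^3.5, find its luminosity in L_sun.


L/L_sun = (M/M_sun)^3.5 = 0.6^3.5 = 0.1673

0.1673 L_sun


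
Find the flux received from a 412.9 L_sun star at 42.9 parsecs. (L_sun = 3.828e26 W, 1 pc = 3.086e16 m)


F = L / (4*pi*d^2) = 1.581e+29 / (4*pi*(1.324e+18)^2) = 7.176e-09

7.176e-09 W/m^2


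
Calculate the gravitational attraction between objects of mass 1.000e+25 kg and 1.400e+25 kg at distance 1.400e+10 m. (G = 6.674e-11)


F = G*m1*m2/r^2 = 6.674e-11 * 1.000e+25 * 1.400e+25 / (1.400e+10)^2 = 6.674e-11 * 1.400e+50 / 1.960e+20 = 4.767e+19

4.767e+19 N


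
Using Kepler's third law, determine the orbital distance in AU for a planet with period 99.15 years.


a = P^(2/3) = 99.15^(2/3) = 21.4221

21.4221 AU


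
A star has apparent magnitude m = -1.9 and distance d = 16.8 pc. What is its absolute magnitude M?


M = m - 5*log10(d) + 5 = -1.9 - 5*log10(16.8) + 5 = -3.0265

-3.0265


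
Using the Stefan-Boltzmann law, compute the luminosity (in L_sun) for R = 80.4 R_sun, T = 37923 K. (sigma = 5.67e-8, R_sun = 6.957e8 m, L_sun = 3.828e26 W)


R = 80.4 * 6.957e8 m = 5.593428e+10 m. L = 4*pi*R^2*sigma*T^4 = 4*pi*(5.593428e+10)^2 * 5.67e-8 * 37923^4 = 4.610624687e+33 W. L/L_sun = 4.610624687e+33 / 3.828e26 = 1.204e+07

1.204e+07 L_sun


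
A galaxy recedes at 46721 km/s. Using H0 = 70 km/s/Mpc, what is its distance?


d = v / H0 = 46721 / 70 = 667.4429

667.4429 Mpc


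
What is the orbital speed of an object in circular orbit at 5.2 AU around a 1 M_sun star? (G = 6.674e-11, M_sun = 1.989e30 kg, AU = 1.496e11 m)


v = sqrt(GM/r) = sqrt(6.674e-11 * 1.989e+30 / 7.779e+11) = 13063.0029

13063.0029 m/s


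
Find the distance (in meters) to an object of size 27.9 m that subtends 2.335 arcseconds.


D = size / theta_rad, theta_rad = 2.335 * pi/(180*3600) = 1.132e-05, D = 2.465e+06

2.465e+06 m


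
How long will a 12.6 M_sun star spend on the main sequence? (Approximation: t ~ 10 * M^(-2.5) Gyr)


t = 10 * M^(-2.5) = 10 * 12.6^(-2.5) = 0.0177

0.0177 Gyr


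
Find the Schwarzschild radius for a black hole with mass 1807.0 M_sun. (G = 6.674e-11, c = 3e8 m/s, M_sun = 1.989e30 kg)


M = 1807.0 * 1.989e30 kg = 3.594123e+33 kg. rs = 2GM/c^2 = 2 * 6.674e-11 * 3.594123e+33 / (3e8)^2 = 5.330e+06

5.330e+06 m


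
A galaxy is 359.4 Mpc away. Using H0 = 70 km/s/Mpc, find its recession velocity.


v = H0 * d = 70 * 359.4 = 25158.0

25158.0 km/s


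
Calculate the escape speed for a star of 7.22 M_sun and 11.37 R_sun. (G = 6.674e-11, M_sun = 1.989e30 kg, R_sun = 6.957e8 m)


M = 7.22 * 1.989e30 kg = 1.436058e+31 kg; R = 11.37 * 6.957e8 m = 7.910109e+09 m. v_esc = sqrt(2GM/R) = sqrt(2 * 6.674e-11 * 1.436058e+31 / 7.910109e+09) = 492269.4169

492269.4169 m/s


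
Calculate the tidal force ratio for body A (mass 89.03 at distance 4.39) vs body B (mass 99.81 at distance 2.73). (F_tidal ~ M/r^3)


Ratio = (M1/r1^3) / (M2/r2^3) = (89.03/4.39^3) / (99.81/2.73^3) = 0.2145

0.2145


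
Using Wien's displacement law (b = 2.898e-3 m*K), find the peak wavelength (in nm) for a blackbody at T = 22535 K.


lam_max = b / T = 2.898e-3 / 22535 = 1.286e-07 m = 128.6 nm

128.6 nm


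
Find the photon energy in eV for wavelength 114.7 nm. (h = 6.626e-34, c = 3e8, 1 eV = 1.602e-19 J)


E = hc/lambda = 6.626e-34 * 3e8 / 1.147e-07 = 1.733e-18 J = 10.818 eV

10.818 eV


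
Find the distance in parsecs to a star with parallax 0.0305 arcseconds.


d = 1/p = 1/0.0305 = 32.7869

32.7869 pc


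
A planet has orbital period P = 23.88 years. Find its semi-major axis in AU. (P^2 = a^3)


a = P^(2/3) = 23.88^(2/3) = 8.2926

8.2926 AU


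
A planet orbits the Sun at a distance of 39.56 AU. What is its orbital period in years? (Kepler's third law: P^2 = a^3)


P = a^(3/2) = 39.56^1.5 = 248.8195

248.8195 years


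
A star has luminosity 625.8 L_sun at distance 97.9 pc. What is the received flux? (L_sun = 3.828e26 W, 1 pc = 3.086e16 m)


F = L / (4*pi*d^2) = 2.396e+29 / (4*pi*(3.021e+18)^2) = 2.089e-09

2.089e-09 W/m^2


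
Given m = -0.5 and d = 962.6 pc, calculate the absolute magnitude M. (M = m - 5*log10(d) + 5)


M = m - 5*log10(d) + 5 = -0.5 - 5*log10(962.6) + 5 = -10.4172

-10.4172


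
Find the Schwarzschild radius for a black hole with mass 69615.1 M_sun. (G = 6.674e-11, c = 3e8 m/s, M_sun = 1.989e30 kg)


M = 69615.1 * 1.989e30 kg = 1.384644339e+35 kg. rs = 2GM/c^2 = 2 * 6.674e-11 * 1.384644339e+35 / (3e8)^2 = 2.054e+08

2.054e+08 m


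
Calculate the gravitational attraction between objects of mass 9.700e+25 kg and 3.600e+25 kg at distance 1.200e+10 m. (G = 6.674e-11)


F = G*m1*m2/r^2 = 6.674e-11 * 9.700e+25 * 3.600e+25 / (1.200e+10)^2 = 6.674e-11 * 3.492e+51 / 1.440e+20 = 1.618e+21

1.618e+21 N


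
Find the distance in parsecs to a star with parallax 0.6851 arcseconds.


d = 1/p = 1/0.6851 = 1.4596

1.4596 pc


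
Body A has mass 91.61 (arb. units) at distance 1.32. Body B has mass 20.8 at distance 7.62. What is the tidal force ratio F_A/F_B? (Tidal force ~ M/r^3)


Ratio = (M1/r1^3) / (M2/r2^3) = (91.61/1.32^3) / (20.8/7.62^3) = 847.2716

847.2716


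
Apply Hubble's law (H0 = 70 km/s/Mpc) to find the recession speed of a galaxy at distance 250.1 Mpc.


v = H0 * d = 70 * 250.1 = 17507.0

17507.0 km/s


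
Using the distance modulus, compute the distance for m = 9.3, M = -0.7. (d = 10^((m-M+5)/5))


d = 10^((m - M + 5)/5) = 10^((9.3 - -0.7 + 5)/5) = 1000.0

1000.0 pc


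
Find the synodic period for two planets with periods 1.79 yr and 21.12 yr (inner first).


1/P_syn = |1/P1 - 1/P2| = |1/1.79 - 1/21.12| => P_syn = 1.9558

1.9558 years


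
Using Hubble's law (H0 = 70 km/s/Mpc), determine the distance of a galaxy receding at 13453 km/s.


d = v / H0 = 13453 / 70 = 192.1857

192.1857 Mpc


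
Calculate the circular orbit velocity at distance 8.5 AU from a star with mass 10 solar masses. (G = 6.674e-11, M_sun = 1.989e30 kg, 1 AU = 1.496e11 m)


v = sqrt(GM/r) = sqrt(6.674e-11 * 1.989e+31 / 1.272e+12) = 32309.8717

32309.8717 m/s


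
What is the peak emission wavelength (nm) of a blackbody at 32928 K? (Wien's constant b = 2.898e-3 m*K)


lam_max = b / T = 2.898e-3 / 32928 = 8.801e-08 m = 88.0102 nm

88.0102 nm


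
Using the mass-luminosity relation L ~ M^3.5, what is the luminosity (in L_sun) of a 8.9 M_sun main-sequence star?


L/L_sun = (M/M_sun)^3.5 = 8.9^3.5 = 2103.1247

2103.1247 L_sun


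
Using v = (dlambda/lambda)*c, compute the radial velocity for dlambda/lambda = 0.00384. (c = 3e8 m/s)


v = (dlambda/lambda) * c = 0.00384 * 3e8 = 1.152e+06

1.152e+06 m/s


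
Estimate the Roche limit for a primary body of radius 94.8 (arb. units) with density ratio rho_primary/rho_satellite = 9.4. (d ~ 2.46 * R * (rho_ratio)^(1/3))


d_Roche = 2.46 * 94.8 * 9.4^(1/3) = 492.1748

492.1748


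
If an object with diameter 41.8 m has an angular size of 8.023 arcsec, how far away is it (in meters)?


D = size / theta_rad, theta_rad = 8.023 * pi/(180*3600) = 3.890e-05, D = 1.075e+06

1.075e+06 m


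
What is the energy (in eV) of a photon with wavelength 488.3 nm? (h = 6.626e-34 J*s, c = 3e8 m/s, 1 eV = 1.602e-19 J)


E = hc/lambda = 6.626e-34 * 3e8 / 4.883e-07 = 4.071e-19 J = 2.5411 eV

2.5411 eV


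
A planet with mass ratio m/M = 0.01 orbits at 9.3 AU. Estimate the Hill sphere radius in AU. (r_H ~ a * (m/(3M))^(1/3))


r_H = a * (m/3M)^(1/3) = 9.3 * (0.01/3)^(1/3) = 1.3892

1.3892 AU


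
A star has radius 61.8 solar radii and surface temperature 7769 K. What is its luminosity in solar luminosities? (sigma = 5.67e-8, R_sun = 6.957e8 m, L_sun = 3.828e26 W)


R = 61.8 * 6.957e8 m = 4.299426e+10 m. L = 4*pi*R^2*sigma*T^4 = 4*pi*(4.299426e+10)^2 * 5.67e-8 * 7769^4 = 4.798156019e+30 W. L/L_sun = 4.798156019e+30 / 3.828e26 = 12534.3679

12534.3679 L_sun
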